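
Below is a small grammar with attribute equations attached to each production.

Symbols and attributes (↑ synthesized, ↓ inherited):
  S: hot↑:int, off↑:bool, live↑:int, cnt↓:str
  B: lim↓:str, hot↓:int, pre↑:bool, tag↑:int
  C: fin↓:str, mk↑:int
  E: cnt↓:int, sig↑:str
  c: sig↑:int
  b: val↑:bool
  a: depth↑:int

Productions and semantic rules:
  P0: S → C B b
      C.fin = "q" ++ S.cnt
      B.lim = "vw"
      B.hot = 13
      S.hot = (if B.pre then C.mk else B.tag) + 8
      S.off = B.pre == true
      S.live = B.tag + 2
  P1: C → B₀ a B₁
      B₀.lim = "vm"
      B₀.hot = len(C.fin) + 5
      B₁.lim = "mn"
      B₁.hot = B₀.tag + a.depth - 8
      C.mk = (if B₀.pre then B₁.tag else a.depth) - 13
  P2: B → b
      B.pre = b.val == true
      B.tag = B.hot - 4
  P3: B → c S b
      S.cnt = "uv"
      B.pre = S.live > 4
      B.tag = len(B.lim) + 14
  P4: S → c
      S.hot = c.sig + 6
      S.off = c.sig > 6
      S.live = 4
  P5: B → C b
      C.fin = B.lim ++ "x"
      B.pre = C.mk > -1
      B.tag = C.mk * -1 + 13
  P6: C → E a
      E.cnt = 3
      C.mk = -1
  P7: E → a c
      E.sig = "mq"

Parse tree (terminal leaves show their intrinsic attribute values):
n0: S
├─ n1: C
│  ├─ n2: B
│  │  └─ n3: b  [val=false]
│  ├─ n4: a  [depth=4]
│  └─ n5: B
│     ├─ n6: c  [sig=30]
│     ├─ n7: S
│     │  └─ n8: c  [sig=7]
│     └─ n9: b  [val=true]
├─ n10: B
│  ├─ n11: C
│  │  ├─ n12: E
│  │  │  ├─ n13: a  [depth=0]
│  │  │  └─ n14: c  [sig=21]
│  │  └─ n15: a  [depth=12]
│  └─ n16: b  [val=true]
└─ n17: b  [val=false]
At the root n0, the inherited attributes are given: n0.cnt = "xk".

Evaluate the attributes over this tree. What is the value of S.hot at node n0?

1. n0.cnt = "xk"  [given at root]
2. n1.fin = "qxk"  ["q" ++ S.cnt]
3. n2.lim = "vm"  ["vm"]
4. n2.hot = 8  [len(C.fin) + 5]
5. n3.val = false  [terminal]
6. n2.pre = false  [b.val == true]
7. n2.tag = 4  [B.hot - 4]
8. n4.depth = 4  [terminal]
9. n5.lim = "mn"  ["mn"]
10. n5.hot = 0  [B₀.tag + a.depth - 8]
11. n6.sig = 30  [terminal]
12. n7.cnt = "uv"  ["uv"]
13. n8.sig = 7  [terminal]
14. n7.hot = 13  [c.sig + 6]
15. n7.off = true  [c.sig > 6]
16. n7.live = 4  [4]
17. n9.val = true  [terminal]
18. n5.pre = false  [S.live > 4]
19. n5.tag = 16  [len(B.lim) + 14]
20. n1.mk = -9  [(if B₀.pre then B₁.tag else a.depth) - 13]
21. n10.lim = "vw"  ["vw"]
22. n10.hot = 13  [13]
23. n11.fin = "vwx"  [B.lim ++ "x"]
24. n12.cnt = 3  [3]
25. n13.depth = 0  [terminal]
26. n14.sig = 21  [terminal]
27. n12.sig = "mq"  ["mq"]
28. n15.depth = 12  [terminal]
29. n11.mk = -1  [-1]
30. n16.val = true  [terminal]
31. n10.pre = false  [C.mk > -1]
32. n10.tag = 14  [C.mk * -1 + 13]
33. n17.val = false  [terminal]
34. n0.hot = 22  [(if B.pre then C.mk else B.tag) + 8]
35. n0.off = false  [B.pre == true]
36. n0.live = 16  [B.tag + 2]

22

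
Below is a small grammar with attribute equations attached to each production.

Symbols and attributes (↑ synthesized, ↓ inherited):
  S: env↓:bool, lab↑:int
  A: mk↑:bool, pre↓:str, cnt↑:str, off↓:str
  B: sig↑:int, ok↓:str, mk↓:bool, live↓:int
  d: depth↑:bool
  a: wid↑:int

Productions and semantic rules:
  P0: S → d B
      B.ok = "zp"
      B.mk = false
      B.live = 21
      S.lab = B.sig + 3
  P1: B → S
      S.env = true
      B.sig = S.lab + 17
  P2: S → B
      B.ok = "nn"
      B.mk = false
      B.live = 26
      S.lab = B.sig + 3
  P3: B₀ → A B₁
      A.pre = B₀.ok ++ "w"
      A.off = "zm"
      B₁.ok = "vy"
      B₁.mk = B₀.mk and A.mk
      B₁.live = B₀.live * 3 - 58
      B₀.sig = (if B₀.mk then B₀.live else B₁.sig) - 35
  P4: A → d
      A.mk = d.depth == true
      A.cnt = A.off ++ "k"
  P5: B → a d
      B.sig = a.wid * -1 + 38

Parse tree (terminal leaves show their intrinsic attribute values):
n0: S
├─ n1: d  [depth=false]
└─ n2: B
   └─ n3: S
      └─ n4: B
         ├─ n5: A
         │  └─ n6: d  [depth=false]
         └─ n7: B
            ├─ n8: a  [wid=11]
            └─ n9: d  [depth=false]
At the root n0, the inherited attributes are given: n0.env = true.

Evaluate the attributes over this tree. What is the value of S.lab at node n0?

15

1. n0.env = true  [given at root]
2. n1.depth = false  [terminal]
3. n2.ok = "zp"  ["zp"]
4. n2.mk = false  [false]
5. n2.live = 21  [21]
6. n3.env = true  [true]
7. n4.ok = "nn"  ["nn"]
8. n4.mk = false  [false]
9. n4.live = 26  [26]
10. n5.pre = "nnw"  [B₀.ok ++ "w"]
11. n5.off = "zm"  ["zm"]
12. n6.depth = false  [terminal]
13. n5.mk = false  [d.depth == true]
14. n5.cnt = "zmk"  [A.off ++ "k"]
15. n7.ok = "vy"  ["vy"]
16. n7.mk = false  [B₀.mk and A.mk]
17. n7.live = 20  [B₀.live * 3 - 58]
18. n8.wid = 11  [terminal]
19. n9.depth = false  [terminal]
20. n7.sig = 27  [a.wid * -1 + 38]
21. n4.sig = -8  [(if B₀.mk then B₀.live else B₁.sig) - 35]
22. n3.lab = -5  [B.sig + 3]
23. n2.sig = 12  [S.lab + 17]
24. n0.lab = 15  [B.sig + 3]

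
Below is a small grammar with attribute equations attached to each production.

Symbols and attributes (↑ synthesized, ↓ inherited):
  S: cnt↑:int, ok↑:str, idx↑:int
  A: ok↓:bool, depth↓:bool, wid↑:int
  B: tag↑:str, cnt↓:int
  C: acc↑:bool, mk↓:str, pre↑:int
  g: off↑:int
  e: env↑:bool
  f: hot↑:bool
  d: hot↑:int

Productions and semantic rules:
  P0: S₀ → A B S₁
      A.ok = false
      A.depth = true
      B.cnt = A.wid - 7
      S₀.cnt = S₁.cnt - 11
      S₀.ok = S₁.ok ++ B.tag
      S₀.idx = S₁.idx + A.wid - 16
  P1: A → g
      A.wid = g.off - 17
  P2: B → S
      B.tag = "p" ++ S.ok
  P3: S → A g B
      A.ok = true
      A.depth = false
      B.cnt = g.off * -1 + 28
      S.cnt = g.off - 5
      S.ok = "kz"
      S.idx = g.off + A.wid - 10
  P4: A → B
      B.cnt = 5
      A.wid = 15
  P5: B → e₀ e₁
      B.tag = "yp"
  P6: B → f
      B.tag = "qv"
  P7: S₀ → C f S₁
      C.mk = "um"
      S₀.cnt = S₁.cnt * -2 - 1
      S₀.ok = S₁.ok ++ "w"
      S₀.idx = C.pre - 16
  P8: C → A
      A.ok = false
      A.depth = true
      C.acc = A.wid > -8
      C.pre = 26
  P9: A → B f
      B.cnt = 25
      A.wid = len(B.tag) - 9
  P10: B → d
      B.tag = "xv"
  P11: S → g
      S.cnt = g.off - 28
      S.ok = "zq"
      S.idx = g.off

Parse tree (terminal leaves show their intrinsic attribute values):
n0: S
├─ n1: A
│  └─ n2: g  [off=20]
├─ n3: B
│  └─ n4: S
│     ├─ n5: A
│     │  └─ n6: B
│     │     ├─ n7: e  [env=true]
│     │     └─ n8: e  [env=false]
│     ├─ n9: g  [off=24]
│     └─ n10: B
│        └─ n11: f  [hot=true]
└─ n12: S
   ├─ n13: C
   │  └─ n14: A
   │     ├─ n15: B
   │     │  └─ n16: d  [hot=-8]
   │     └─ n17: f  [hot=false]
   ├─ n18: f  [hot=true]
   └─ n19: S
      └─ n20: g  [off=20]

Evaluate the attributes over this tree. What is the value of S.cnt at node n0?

4

1. n1.ok = false  [false]
2. n1.depth = true  [true]
3. n2.off = 20  [terminal]
4. n1.wid = 3  [g.off - 17]
5. n3.cnt = -4  [A.wid - 7]
6. n5.ok = true  [true]
7. n5.depth = false  [false]
8. n6.cnt = 5  [5]
9. n7.env = true  [terminal]
10. n8.env = false  [terminal]
11. n6.tag = "yp"  ["yp"]
12. n5.wid = 15  [15]
13. n9.off = 24  [terminal]
14. n10.cnt = 4  [g.off * -1 + 28]
15. n11.hot = true  [terminal]
16. n10.tag = "qv"  ["qv"]
17. n4.cnt = 19  [g.off - 5]
18. n4.ok = "kz"  ["kz"]
19. n4.idx = 29  [g.off + A.wid - 10]
20. n3.tag = "pkz"  ["p" ++ S.ok]
21. n13.mk = "um"  ["um"]
22. n14.ok = false  [false]
23. n14.depth = true  [true]
24. n15.cnt = 25  [25]
25. n16.hot = -8  [terminal]
26. n15.tag = "xv"  ["xv"]
27. n17.hot = false  [terminal]
28. n14.wid = -7  [len(B.tag) - 9]
29. n13.acc = true  [A.wid > -8]
30. n13.pre = 26  [26]
31. n18.hot = true  [terminal]
32. n20.off = 20  [terminal]
33. n19.cnt = -8  [g.off - 28]
34. n19.ok = "zq"  ["zq"]
35. n19.idx = 20  [g.off]
36. n12.cnt = 15  [S₁.cnt * -2 - 1]
37. n12.ok = "zqw"  [S₁.ok ++ "w"]
38. n12.idx = 10  [C.pre - 16]
39. n0.cnt = 4  [S₁.cnt - 11]
40. n0.ok = "zqwpkz"  [S₁.ok ++ B.tag]
41. n0.idx = -3  [S₁.idx + A.wid - 16]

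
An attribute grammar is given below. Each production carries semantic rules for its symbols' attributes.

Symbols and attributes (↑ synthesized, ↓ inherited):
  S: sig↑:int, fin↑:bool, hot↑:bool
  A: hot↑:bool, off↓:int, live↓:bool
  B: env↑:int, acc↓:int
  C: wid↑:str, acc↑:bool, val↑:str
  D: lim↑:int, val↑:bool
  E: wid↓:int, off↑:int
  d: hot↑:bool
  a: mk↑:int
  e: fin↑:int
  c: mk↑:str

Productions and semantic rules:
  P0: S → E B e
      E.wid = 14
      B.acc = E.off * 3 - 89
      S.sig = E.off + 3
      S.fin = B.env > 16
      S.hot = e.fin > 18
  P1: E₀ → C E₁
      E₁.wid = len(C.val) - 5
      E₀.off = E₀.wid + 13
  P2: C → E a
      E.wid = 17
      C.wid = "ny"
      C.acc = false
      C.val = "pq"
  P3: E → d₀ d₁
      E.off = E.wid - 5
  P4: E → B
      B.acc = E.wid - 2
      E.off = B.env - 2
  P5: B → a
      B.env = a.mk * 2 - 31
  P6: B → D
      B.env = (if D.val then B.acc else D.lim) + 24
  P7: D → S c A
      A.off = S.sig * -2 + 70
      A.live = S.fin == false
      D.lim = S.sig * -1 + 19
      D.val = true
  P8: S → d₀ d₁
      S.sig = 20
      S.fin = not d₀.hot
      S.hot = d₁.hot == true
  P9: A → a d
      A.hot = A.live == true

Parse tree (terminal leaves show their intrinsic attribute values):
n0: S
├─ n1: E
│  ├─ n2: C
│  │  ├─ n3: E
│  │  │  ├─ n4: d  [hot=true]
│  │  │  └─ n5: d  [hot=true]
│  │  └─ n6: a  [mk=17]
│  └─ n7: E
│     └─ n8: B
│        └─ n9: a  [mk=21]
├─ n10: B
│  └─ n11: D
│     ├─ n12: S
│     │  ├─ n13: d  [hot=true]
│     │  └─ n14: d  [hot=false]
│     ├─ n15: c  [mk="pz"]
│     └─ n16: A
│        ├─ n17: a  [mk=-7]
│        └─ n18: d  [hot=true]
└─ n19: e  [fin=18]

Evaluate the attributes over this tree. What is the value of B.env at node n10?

1. n1.wid = 14  [14]
2. n3.wid = 17  [17]
3. n4.hot = true  [terminal]
4. n5.hot = true  [terminal]
5. n3.off = 12  [E.wid - 5]
6. n6.mk = 17  [terminal]
7. n2.wid = "ny"  ["ny"]
8. n2.acc = false  [false]
9. n2.val = "pq"  ["pq"]
10. n7.wid = -3  [len(C.val) - 5]
11. n8.acc = -5  [E.wid - 2]
12. n9.mk = 21  [terminal]
13. n8.env = 11  [a.mk * 2 - 31]
14. n7.off = 9  [B.env - 2]
15. n1.off = 27  [E₀.wid + 13]
16. n10.acc = -8  [E.off * 3 - 89]
17. n13.hot = true  [terminal]
18. n14.hot = false  [terminal]
19. n12.sig = 20  [20]
20. n12.fin = false  [not d₀.hot]
21. n12.hot = false  [d₁.hot == true]
22. n15.mk = "pz"  [terminal]
23. n16.off = 30  [S.sig * -2 + 70]
24. n16.live = true  [S.fin == false]
25. n17.mk = -7  [terminal]
26. n18.hot = true  [terminal]
27. n16.hot = true  [A.live == true]
28. n11.lim = -1  [S.sig * -1 + 19]
29. n11.val = true  [true]
30. n10.env = 16  [(if D.val then B.acc else D.lim) + 24]
31. n19.fin = 18  [terminal]
32. n0.sig = 30  [E.off + 3]
33. n0.fin = false  [B.env > 16]
34. n0.hot = false  [e.fin > 18]

16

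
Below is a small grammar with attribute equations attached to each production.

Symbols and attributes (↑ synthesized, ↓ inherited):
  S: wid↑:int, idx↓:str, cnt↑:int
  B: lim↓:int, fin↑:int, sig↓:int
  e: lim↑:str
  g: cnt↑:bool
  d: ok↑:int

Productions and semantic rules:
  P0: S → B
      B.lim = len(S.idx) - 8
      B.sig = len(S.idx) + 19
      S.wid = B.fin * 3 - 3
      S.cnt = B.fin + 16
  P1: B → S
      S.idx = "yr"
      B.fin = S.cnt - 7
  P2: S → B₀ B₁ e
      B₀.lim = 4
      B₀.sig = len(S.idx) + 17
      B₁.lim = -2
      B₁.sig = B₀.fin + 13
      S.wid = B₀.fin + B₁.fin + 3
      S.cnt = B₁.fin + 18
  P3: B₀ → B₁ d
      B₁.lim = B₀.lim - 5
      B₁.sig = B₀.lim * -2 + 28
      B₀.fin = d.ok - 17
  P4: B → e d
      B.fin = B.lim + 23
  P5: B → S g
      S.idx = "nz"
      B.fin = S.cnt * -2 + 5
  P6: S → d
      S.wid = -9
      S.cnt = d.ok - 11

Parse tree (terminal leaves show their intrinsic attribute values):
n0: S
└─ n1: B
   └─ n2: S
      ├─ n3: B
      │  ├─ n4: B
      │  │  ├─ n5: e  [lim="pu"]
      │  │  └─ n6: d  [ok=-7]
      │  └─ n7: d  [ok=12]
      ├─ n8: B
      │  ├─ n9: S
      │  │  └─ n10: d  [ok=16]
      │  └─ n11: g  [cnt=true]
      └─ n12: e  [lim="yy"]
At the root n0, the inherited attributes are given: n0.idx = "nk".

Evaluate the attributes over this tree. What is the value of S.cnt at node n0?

1. n0.idx = "nk"  [given at root]
2. n1.lim = -6  [len(S.idx) - 8]
3. n1.sig = 21  [len(S.idx) + 19]
4. n2.idx = "yr"  ["yr"]
5. n3.lim = 4  [4]
6. n3.sig = 19  [len(S.idx) + 17]
7. n4.lim = -1  [B₀.lim - 5]
8. n4.sig = 20  [B₀.lim * -2 + 28]
9. n5.lim = "pu"  [terminal]
10. n6.ok = -7  [terminal]
11. n4.fin = 22  [B.lim + 23]
12. n7.ok = 12  [terminal]
13. n3.fin = -5  [d.ok - 17]
14. n8.lim = -2  [-2]
15. n8.sig = 8  [B₀.fin + 13]
16. n9.idx = "nz"  ["nz"]
17. n10.ok = 16  [terminal]
18. n9.wid = -9  [-9]
19. n9.cnt = 5  [d.ok - 11]
20. n11.cnt = true  [terminal]
21. n8.fin = -5  [S.cnt * -2 + 5]
22. n12.lim = "yy"  [terminal]
23. n2.wid = -7  [B₀.fin + B₁.fin + 3]
24. n2.cnt = 13  [B₁.fin + 18]
25. n1.fin = 6  [S.cnt - 7]
26. n0.wid = 15  [B.fin * 3 - 3]
27. n0.cnt = 22  [B.fin + 16]

22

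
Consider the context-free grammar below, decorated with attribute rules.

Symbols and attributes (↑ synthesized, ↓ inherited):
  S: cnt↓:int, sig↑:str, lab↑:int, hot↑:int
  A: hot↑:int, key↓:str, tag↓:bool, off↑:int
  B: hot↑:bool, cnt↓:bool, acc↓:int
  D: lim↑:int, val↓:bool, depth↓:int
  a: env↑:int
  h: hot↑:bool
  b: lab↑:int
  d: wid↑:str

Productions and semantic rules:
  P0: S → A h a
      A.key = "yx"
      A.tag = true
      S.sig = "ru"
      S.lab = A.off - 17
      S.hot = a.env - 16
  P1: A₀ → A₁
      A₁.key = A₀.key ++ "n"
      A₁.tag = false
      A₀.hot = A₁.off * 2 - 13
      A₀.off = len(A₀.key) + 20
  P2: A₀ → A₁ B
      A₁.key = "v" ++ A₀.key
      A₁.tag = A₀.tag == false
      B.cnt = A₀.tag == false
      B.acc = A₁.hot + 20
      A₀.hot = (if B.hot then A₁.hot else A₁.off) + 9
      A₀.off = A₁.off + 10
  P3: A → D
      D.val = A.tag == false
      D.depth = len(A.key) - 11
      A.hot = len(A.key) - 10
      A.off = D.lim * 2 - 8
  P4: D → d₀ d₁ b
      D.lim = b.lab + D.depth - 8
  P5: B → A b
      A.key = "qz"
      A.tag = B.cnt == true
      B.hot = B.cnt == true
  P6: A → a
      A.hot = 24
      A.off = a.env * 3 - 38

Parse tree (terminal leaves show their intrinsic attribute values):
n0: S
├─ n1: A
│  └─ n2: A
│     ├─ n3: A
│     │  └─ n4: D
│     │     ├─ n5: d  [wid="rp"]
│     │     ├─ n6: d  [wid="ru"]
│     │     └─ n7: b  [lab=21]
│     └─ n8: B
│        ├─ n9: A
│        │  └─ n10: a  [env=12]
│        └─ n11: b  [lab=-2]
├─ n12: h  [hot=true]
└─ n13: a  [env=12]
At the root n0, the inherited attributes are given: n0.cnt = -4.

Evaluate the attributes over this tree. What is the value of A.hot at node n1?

1. n0.cnt = -4  [given at root]
2. n1.key = "yx"  ["yx"]
3. n1.tag = true  [true]
4. n2.key = "yxn"  [A₀.key ++ "n"]
5. n2.tag = false  [false]
6. n3.key = "vyxn"  ["v" ++ A₀.key]
7. n3.tag = true  [A₀.tag == false]
8. n4.val = false  [A.tag == false]
9. n4.depth = -7  [len(A.key) - 11]
10. n5.wid = "rp"  [terminal]
11. n6.wid = "ru"  [terminal]
12. n7.lab = 21  [terminal]
13. n4.lim = 6  [b.lab + D.depth - 8]
14. n3.hot = -6  [len(A.key) - 10]
15. n3.off = 4  [D.lim * 2 - 8]
16. n8.cnt = true  [A₀.tag == false]
17. n8.acc = 14  [A₁.hot + 20]
18. n9.key = "qz"  ["qz"]
19. n9.tag = true  [B.cnt == true]
20. n10.env = 12  [terminal]
21. n9.hot = 24  [24]
22. n9.off = -2  [a.env * 3 - 38]
23. n11.lab = -2  [terminal]
24. n8.hot = true  [B.cnt == true]
25. n2.hot = 3  [(if B.hot then A₁.hot else A₁.off) + 9]
26. n2.off = 14  [A₁.off + 10]
27. n1.hot = 15  [A₁.off * 2 - 13]
28. n1.off = 22  [len(A₀.key) + 20]
29. n12.hot = true  [terminal]
30. n13.env = 12  [terminal]
31. n0.sig = "ru"  ["ru"]
32. n0.lab = 5  [A.off - 17]
33. n0.hot = -4  [a.env - 16]

15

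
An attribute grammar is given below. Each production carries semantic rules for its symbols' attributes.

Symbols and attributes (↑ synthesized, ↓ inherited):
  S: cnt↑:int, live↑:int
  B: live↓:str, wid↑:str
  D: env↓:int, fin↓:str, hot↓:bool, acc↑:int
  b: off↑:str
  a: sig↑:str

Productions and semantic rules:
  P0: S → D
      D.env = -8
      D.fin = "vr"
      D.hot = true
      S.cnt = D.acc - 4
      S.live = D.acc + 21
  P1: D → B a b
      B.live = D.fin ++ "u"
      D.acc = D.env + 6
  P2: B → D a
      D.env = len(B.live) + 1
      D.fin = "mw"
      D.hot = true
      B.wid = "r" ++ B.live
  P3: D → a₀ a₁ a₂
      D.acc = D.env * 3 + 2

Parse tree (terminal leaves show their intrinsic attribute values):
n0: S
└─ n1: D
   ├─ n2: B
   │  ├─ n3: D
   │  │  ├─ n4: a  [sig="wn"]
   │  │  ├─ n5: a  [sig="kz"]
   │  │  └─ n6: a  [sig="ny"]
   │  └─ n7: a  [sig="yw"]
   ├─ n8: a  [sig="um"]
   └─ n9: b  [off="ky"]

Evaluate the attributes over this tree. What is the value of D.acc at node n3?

1. n1.env = -8  [-8]
2. n1.fin = "vr"  ["vr"]
3. n1.hot = true  [true]
4. n2.live = "vru"  [D.fin ++ "u"]
5. n3.env = 4  [len(B.live) + 1]
6. n3.fin = "mw"  ["mw"]
7. n3.hot = true  [true]
8. n4.sig = "wn"  [terminal]
9. n5.sig = "kz"  [terminal]
10. n6.sig = "ny"  [terminal]
11. n3.acc = 14  [D.env * 3 + 2]
12. n7.sig = "yw"  [terminal]
13. n2.wid = "rvru"  ["r" ++ B.live]
14. n8.sig = "um"  [terminal]
15. n9.off = "ky"  [terminal]
16. n1.acc = -2  [D.env + 6]
17. n0.cnt = -6  [D.acc - 4]
18. n0.live = 19  [D.acc + 21]

14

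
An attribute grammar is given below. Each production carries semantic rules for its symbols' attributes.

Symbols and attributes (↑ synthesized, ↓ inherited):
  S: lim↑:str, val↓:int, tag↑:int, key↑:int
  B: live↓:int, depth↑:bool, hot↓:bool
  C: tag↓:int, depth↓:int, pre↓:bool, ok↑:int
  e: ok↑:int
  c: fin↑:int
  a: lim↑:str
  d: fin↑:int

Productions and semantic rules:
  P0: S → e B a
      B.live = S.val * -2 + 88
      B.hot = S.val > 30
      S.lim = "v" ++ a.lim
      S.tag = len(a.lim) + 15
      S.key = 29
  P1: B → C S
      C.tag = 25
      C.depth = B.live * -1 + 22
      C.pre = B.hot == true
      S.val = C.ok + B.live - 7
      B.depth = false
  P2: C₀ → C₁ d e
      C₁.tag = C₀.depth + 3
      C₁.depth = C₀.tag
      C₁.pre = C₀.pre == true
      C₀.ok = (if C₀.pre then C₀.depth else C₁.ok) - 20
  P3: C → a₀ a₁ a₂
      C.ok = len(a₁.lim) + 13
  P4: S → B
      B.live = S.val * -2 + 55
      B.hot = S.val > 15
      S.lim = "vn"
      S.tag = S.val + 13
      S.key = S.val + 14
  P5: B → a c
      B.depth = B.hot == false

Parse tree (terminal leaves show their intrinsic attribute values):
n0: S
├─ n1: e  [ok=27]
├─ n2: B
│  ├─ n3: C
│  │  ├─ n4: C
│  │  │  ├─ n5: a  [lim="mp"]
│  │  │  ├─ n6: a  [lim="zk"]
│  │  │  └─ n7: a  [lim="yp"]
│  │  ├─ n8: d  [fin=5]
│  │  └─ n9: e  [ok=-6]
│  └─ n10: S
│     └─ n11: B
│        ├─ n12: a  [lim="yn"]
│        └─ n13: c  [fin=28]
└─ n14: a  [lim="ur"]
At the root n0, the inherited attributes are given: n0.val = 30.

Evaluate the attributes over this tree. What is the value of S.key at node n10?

1. n0.val = 30  [given at root]
2. n1.ok = 27  [terminal]
3. n2.live = 28  [S.val * -2 + 88]
4. n2.hot = false  [S.val > 30]
5. n3.tag = 25  [25]
6. n3.depth = -6  [B.live * -1 + 22]
7. n3.pre = false  [B.hot == true]
8. n4.tag = -3  [C₀.depth + 3]
9. n4.depth = 25  [C₀.tag]
10. n4.pre = false  [C₀.pre == true]
11. n5.lim = "mp"  [terminal]
12. n6.lim = "zk"  [terminal]
13. n7.lim = "yp"  [terminal]
14. n4.ok = 15  [len(a₁.lim) + 13]
15. n8.fin = 5  [terminal]
16. n9.ok = -6  [terminal]
17. n3.ok = -5  [(if C₀.pre then C₀.depth else C₁.ok) - 20]
18. n10.val = 16  [C.ok + B.live - 7]
19. n11.live = 23  [S.val * -2 + 55]
20. n11.hot = true  [S.val > 15]
21. n12.lim = "yn"  [terminal]
22. n13.fin = 28  [terminal]
23. n11.depth = false  [B.hot == false]
24. n10.lim = "vn"  ["vn"]
25. n10.tag = 29  [S.val + 13]
26. n10.key = 30  [S.val + 14]
27. n2.depth = false  [false]
28. n14.lim = "ur"  [terminal]
29. n0.lim = "vur"  ["v" ++ a.lim]
30. n0.tag = 17  [len(a.lim) + 15]
31. n0.key = 29  [29]

30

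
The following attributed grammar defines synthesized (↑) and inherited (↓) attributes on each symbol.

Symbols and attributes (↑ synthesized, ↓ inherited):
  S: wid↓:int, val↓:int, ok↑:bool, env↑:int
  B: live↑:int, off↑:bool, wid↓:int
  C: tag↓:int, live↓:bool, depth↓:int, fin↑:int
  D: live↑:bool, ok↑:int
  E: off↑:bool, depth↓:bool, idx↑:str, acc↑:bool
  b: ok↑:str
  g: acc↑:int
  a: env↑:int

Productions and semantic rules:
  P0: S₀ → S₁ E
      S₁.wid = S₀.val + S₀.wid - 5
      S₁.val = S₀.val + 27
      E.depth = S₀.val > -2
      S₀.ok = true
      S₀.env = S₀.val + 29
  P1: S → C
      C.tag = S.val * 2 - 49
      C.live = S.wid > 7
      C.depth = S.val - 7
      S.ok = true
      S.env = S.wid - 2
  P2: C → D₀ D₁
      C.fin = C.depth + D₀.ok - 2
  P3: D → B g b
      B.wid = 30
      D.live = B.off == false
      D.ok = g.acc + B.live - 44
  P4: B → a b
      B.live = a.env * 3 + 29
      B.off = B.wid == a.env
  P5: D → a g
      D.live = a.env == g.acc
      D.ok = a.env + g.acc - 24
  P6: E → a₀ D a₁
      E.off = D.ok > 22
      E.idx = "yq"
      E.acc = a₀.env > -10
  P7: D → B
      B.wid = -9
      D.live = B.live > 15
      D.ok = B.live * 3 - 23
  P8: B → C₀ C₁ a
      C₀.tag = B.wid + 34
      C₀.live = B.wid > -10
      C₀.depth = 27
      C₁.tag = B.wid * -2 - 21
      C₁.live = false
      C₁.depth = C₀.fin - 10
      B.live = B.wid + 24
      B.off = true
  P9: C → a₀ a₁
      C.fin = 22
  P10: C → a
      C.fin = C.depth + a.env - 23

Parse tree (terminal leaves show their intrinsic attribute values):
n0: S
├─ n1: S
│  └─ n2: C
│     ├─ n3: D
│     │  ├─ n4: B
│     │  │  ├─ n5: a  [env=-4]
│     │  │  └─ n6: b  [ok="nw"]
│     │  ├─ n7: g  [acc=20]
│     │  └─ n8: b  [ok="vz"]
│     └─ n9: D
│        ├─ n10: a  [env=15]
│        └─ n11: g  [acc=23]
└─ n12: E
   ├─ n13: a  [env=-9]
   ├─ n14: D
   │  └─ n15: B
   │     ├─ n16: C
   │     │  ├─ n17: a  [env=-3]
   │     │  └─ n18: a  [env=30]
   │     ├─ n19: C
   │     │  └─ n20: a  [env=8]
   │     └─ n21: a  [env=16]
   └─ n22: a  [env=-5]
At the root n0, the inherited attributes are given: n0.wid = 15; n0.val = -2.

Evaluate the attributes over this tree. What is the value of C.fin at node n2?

9

1. n0.wid = 15  [given at root]
2. n0.val = -2  [given at root]
3. n1.wid = 8  [S₀.val + S₀.wid - 5]
4. n1.val = 25  [S₀.val + 27]
5. n2.tag = 1  [S.val * 2 - 49]
6. n2.live = true  [S.wid > 7]
7. n2.depth = 18  [S.val - 7]
8. n4.wid = 30  [30]
9. n5.env = -4  [terminal]
10. n6.ok = "nw"  [terminal]
11. n4.live = 17  [a.env * 3 + 29]
12. n4.off = false  [B.wid == a.env]
13. n7.acc = 20  [terminal]
14. n8.ok = "vz"  [terminal]
15. n3.live = true  [B.off == false]
16. n3.ok = -7  [g.acc + B.live - 44]
17. n10.env = 15  [terminal]
18. n11.acc = 23  [terminal]
19. n9.live = false  [a.env == g.acc]
20. n9.ok = 14  [a.env + g.acc - 24]
21. n2.fin = 9  [C.depth + D₀.ok - 2]
22. n1.ok = true  [true]
23. n1.env = 6  [S.wid - 2]
24. n12.depth = false  [S₀.val > -2]
25. n13.env = -9  [terminal]
26. n15.wid = -9  [-9]
27. n16.tag = 25  [B.wid + 34]
28. n16.live = true  [B.wid > -10]
29. n16.depth = 27  [27]
30. n17.env = -3  [terminal]
31. n18.env = 30  [terminal]
32. n16.fin = 22  [22]
33. n19.tag = -3  [B.wid * -2 - 21]
34. n19.live = false  [false]
35. n19.depth = 12  [C₀.fin - 10]
36. n20.env = 8  [terminal]
37. n19.fin = -3  [C.depth + a.env - 23]
38. n21.env = 16  [terminal]
39. n15.live = 15  [B.wid + 24]
40. n15.off = true  [true]
41. n14.live = false  [B.live > 15]
42. n14.ok = 22  [B.live * 3 - 23]
43. n22.env = -5  [terminal]
44. n12.off = false  [D.ok > 22]
45. n12.idx = "yq"  ["yq"]
46. n12.acc = true  [a₀.env > -10]
47. n0.ok = true  [true]
48. n0.env = 27  [S₀.val + 29]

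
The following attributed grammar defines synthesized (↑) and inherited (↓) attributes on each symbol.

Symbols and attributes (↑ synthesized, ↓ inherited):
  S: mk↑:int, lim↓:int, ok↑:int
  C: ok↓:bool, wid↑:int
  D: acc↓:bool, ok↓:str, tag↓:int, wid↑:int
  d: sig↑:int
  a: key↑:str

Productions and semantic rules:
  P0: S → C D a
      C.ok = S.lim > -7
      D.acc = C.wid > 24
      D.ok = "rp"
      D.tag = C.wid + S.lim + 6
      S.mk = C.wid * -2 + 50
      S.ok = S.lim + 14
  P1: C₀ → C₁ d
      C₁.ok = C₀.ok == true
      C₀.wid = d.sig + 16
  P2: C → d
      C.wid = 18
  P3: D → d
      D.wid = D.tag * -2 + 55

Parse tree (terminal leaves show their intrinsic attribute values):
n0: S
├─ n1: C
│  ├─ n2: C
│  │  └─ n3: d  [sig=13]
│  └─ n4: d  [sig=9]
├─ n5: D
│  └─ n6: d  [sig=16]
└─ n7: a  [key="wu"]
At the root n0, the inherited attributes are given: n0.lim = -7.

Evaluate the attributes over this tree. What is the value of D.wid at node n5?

1. n0.lim = -7  [given at root]
2. n1.ok = false  [S.lim > -7]
3. n2.ok = false  [C₀.ok == true]
4. n3.sig = 13  [terminal]
5. n2.wid = 18  [18]
6. n4.sig = 9  [terminal]
7. n1.wid = 25  [d.sig + 16]
8. n5.acc = true  [C.wid > 24]
9. n5.ok = "rp"  ["rp"]
10. n5.tag = 24  [C.wid + S.lim + 6]
11. n6.sig = 16  [terminal]
12. n5.wid = 7  [D.tag * -2 + 55]
13. n7.key = "wu"  [terminal]
14. n0.mk = 0  [C.wid * -2 + 50]
15. n0.ok = 7  [S.lim + 14]

7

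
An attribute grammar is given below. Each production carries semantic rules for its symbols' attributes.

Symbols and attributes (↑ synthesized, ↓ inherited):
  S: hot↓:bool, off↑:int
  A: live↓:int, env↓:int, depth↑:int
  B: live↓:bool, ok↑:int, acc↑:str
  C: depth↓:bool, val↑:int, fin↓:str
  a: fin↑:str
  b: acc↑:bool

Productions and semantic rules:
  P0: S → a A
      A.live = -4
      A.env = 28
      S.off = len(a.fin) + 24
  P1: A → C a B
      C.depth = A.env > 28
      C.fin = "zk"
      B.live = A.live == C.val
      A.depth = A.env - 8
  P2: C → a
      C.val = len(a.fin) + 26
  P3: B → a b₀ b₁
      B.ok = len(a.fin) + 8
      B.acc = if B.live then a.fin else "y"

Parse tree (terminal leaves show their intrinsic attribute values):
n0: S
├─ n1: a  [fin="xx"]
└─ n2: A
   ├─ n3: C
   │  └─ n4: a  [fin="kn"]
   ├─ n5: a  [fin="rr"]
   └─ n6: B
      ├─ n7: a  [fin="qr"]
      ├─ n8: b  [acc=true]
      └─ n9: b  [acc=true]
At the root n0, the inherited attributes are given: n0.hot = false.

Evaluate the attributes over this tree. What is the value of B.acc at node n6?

"y"

1. n0.hot = false  [given at root]
2. n1.fin = "xx"  [terminal]
3. n2.live = -4  [-4]
4. n2.env = 28  [28]
5. n3.depth = false  [A.env > 28]
6. n3.fin = "zk"  ["zk"]
7. n4.fin = "kn"  [terminal]
8. n3.val = 28  [len(a.fin) + 26]
9. n5.fin = "rr"  [terminal]
10. n6.live = false  [A.live == C.val]
11. n7.fin = "qr"  [terminal]
12. n8.acc = true  [terminal]
13. n9.acc = true  [terminal]
14. n6.ok = 10  [len(a.fin) + 8]
15. n6.acc = "y"  [if B.live then a.fin else "y"]
16. n2.depth = 20  [A.env - 8]
17. n0.off = 26  [len(a.fin) + 24]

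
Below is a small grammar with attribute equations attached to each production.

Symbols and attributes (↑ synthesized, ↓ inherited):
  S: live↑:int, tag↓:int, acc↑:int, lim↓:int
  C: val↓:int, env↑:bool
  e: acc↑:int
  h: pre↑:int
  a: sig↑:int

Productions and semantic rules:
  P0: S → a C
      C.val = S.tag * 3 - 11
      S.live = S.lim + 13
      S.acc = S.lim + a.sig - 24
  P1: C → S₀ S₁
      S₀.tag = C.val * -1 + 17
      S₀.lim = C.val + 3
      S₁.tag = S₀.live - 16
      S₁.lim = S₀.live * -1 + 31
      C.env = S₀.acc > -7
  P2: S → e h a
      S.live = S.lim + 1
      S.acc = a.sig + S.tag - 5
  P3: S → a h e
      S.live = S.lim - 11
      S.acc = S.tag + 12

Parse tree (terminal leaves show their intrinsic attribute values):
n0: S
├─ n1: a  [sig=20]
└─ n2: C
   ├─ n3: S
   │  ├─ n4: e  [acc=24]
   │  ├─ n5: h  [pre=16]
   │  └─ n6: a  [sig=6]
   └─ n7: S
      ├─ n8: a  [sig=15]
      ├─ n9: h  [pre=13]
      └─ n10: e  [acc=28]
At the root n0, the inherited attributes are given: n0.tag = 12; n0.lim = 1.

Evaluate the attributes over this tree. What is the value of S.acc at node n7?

1. n0.tag = 12  [given at root]
2. n0.lim = 1  [given at root]
3. n1.sig = 20  [terminal]
4. n2.val = 25  [S.tag * 3 - 11]
5. n3.tag = -8  [C.val * -1 + 17]
6. n3.lim = 28  [C.val + 3]
7. n4.acc = 24  [terminal]
8. n5.pre = 16  [terminal]
9. n6.sig = 6  [terminal]
10. n3.live = 29  [S.lim + 1]
11. n3.acc = -7  [a.sig + S.tag - 5]
12. n7.tag = 13  [S₀.live - 16]
13. n7.lim = 2  [S₀.live * -1 + 31]
14. n8.sig = 15  [terminal]
15. n9.pre = 13  [terminal]
16. n10.acc = 28  [terminal]
17. n7.live = -9  [S.lim - 11]
18. n7.acc = 25  [S.tag + 12]
19. n2.env = false  [S₀.acc > -7]
20. n0.live = 14  [S.lim + 13]
21. n0.acc = -3  [S.lim + a.sig - 24]

25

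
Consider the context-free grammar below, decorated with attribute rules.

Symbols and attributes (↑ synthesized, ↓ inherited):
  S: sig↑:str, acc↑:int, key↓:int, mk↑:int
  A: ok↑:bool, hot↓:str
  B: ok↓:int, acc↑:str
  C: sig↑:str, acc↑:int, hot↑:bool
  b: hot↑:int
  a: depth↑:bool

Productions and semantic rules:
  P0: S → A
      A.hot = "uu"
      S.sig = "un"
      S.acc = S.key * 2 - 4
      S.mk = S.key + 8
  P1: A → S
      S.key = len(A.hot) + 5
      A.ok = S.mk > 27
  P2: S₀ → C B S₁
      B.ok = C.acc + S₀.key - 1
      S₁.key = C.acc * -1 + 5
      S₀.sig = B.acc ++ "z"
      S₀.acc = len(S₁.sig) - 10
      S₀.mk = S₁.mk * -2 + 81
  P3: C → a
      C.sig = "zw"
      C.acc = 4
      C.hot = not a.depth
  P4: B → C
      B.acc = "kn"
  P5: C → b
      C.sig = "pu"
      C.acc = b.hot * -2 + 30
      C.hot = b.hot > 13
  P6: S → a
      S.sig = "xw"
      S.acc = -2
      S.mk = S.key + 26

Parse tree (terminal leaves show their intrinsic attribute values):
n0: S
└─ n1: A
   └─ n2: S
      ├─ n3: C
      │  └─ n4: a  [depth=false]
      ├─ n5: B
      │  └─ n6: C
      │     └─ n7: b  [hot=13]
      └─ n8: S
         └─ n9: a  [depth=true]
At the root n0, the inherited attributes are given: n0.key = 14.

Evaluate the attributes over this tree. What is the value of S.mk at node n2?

27

1. n0.key = 14  [given at root]
2. n1.hot = "uu"  ["uu"]
3. n2.key = 7  [len(A.hot) + 5]
4. n4.depth = false  [terminal]
5. n3.sig = "zw"  ["zw"]
6. n3.acc = 4  [4]
7. n3.hot = true  [not a.depth]
8. n5.ok = 10  [C.acc + S₀.key - 1]
9. n7.hot = 13  [terminal]
10. n6.sig = "pu"  ["pu"]
11. n6.acc = 4  [b.hot * -2 + 30]
12. n6.hot = false  [b.hot > 13]
13. n5.acc = "kn"  ["kn"]
14. n8.key = 1  [C.acc * -1 + 5]
15. n9.depth = true  [terminal]
16. n8.sig = "xw"  ["xw"]
17. n8.acc = -2  [-2]
18. n8.mk = 27  [S.key + 26]
19. n2.sig = "knz"  [B.acc ++ "z"]
20. n2.acc = -8  [len(S₁.sig) - 10]
21. n2.mk = 27  [S₁.mk * -2 + 81]
22. n1.ok = false  [S.mk > 27]
23. n0.sig = "un"  ["un"]
24. n0.acc = 24  [S.key * 2 - 4]
25. n0.mk = 22  [S.key + 8]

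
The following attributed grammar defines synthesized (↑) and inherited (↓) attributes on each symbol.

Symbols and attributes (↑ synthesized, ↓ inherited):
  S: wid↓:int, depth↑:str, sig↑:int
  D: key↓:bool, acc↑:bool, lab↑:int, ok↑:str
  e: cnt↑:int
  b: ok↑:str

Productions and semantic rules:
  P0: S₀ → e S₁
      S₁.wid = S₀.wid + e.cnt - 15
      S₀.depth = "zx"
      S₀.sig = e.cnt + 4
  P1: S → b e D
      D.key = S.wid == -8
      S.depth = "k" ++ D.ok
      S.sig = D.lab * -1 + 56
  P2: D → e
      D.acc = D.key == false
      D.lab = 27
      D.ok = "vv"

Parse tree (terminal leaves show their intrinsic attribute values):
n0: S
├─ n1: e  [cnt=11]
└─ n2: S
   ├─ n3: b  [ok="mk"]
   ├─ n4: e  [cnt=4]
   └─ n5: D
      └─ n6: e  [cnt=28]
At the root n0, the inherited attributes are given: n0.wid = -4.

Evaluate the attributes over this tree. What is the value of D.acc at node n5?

1. n0.wid = -4  [given at root]
2. n1.cnt = 11  [terminal]
3. n2.wid = -8  [S₀.wid + e.cnt - 15]
4. n3.ok = "mk"  [terminal]
5. n4.cnt = 4  [terminal]
6. n5.key = true  [S.wid == -8]
7. n6.cnt = 28  [terminal]
8. n5.acc = false  [D.key == false]
9. n5.lab = 27  [27]
10. n5.ok = "vv"  ["vv"]
11. n2.depth = "kvv"  ["k" ++ D.ok]
12. n2.sig = 29  [D.lab * -1 + 56]
13. n0.depth = "zx"  ["zx"]
14. n0.sig = 15  [e.cnt + 4]

false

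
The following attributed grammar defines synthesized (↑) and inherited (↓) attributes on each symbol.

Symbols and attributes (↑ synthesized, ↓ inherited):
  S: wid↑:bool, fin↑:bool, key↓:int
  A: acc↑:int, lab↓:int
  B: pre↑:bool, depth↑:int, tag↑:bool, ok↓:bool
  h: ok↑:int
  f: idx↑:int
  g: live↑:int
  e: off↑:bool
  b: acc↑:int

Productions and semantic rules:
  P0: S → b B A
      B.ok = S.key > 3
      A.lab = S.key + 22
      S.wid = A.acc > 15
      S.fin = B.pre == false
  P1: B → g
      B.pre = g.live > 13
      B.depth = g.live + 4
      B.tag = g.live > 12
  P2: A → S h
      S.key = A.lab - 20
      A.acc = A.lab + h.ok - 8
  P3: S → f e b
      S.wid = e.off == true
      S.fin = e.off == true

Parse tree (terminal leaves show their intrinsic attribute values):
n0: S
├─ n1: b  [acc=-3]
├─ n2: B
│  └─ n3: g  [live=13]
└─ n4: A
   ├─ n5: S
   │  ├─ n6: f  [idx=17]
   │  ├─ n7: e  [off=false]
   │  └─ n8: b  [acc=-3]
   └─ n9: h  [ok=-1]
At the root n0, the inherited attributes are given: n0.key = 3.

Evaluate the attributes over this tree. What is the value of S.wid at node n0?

1. n0.key = 3  [given at root]
2. n1.acc = -3  [terminal]
3. n2.ok = false  [S.key > 3]
4. n3.live = 13  [terminal]
5. n2.pre = false  [g.live > 13]
6. n2.depth = 17  [g.live + 4]
7. n2.tag = true  [g.live > 12]
8. n4.lab = 25  [S.key + 22]
9. n5.key = 5  [A.lab - 20]
10. n6.idx = 17  [terminal]
11. n7.off = false  [terminal]
12. n8.acc = -3  [terminal]
13. n5.wid = false  [e.off == true]
14. n5.fin = false  [e.off == true]
15. n9.ok = -1  [terminal]
16. n4.acc = 16  [A.lab + h.ok - 8]
17. n0.wid = true  [A.acc > 15]
18. n0.fin = true  [B.pre == false]

true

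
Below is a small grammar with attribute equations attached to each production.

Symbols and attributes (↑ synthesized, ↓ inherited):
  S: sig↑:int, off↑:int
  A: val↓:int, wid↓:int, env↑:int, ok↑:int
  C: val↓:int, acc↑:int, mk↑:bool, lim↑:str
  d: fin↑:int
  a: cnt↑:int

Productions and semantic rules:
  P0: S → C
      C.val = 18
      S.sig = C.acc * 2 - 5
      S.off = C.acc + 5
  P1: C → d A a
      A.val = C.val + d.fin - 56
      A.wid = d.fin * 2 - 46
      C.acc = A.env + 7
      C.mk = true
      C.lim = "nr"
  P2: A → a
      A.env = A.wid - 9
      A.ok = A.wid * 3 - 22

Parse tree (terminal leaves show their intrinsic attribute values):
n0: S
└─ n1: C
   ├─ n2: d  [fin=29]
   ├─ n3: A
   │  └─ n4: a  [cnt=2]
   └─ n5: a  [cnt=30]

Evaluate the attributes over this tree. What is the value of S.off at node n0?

1. n1.val = 18  [18]
2. n2.fin = 29  [terminal]
3. n3.val = -9  [C.val + d.fin - 56]
4. n3.wid = 12  [d.fin * 2 - 46]
5. n4.cnt = 2  [terminal]
6. n3.env = 3  [A.wid - 9]
7. n3.ok = 14  [A.wid * 3 - 22]
8. n5.cnt = 30  [terminal]
9. n1.acc = 10  [A.env + 7]
10. n1.mk = true  [true]
11. n1.lim = "nr"  ["nr"]
12. n0.sig = 15  [C.acc * 2 - 5]
13. n0.off = 15  [C.acc + 5]

15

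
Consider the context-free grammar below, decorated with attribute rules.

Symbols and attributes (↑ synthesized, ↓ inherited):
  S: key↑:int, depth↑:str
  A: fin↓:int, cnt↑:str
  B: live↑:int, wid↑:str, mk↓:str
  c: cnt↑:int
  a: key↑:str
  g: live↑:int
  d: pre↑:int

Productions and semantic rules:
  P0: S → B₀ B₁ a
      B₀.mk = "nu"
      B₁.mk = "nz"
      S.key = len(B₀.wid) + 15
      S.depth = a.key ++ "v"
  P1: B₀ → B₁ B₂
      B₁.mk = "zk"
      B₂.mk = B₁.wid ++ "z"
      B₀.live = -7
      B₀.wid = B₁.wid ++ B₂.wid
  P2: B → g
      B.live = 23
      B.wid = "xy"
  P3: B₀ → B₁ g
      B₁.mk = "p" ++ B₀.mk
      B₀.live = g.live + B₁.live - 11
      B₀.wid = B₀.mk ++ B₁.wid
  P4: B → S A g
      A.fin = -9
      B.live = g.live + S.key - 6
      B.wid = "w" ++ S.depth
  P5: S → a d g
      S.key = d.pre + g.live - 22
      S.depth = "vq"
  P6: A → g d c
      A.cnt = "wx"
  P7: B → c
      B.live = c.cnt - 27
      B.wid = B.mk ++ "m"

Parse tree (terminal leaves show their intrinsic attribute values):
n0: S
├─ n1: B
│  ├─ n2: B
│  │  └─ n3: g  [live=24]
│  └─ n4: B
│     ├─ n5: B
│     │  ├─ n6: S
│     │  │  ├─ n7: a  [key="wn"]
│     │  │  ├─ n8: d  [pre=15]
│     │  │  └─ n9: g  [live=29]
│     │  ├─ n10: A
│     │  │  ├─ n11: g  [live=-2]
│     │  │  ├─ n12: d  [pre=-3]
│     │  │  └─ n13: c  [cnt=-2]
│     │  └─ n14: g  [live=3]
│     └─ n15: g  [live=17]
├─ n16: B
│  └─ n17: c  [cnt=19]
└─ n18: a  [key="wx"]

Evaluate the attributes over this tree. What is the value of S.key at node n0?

23

1. n1.mk = "nu"  ["nu"]
2. n2.mk = "zk"  ["zk"]
3. n3.live = 24  [terminal]
4. n2.live = 23  [23]
5. n2.wid = "xy"  ["xy"]
6. n4.mk = "xyz"  [B₁.wid ++ "z"]
7. n5.mk = "pxyz"  ["p" ++ B₀.mk]
8. n7.key = "wn"  [terminal]
9. n8.pre = 15  [terminal]
10. n9.live = 29  [terminal]
11. n6.key = 22  [d.pre + g.live - 22]
12. n6.depth = "vq"  ["vq"]
13. n10.fin = -9  [-9]
14. n11.live = -2  [terminal]
15. n12.pre = -3  [terminal]
16. n13.cnt = -2  [terminal]
17. n10.cnt = "wx"  ["wx"]
18. n14.live = 3  [terminal]
19. n5.live = 19  [g.live + S.key - 6]
20. n5.wid = "wvq"  ["w" ++ S.depth]
21. n15.live = 17  [terminal]
22. n4.live = 25  [g.live + B₁.live - 11]
23. n4.wid = "xyzwvq"  [B₀.mk ++ B₁.wid]
24. n1.live = -7  [-7]
25. n1.wid = "xyxyzwvq"  [B₁.wid ++ B₂.wid]
26. n16.mk = "nz"  ["nz"]
27. n17.cnt = 19  [terminal]
28. n16.live = -8  [c.cnt - 27]
29. n16.wid = "nzm"  [B.mk ++ "m"]
30. n18.key = "wx"  [terminal]
31. n0.key = 23  [len(B₀.wid) + 15]
32. n0.depth = "wxv"  [a.key ++ "v"]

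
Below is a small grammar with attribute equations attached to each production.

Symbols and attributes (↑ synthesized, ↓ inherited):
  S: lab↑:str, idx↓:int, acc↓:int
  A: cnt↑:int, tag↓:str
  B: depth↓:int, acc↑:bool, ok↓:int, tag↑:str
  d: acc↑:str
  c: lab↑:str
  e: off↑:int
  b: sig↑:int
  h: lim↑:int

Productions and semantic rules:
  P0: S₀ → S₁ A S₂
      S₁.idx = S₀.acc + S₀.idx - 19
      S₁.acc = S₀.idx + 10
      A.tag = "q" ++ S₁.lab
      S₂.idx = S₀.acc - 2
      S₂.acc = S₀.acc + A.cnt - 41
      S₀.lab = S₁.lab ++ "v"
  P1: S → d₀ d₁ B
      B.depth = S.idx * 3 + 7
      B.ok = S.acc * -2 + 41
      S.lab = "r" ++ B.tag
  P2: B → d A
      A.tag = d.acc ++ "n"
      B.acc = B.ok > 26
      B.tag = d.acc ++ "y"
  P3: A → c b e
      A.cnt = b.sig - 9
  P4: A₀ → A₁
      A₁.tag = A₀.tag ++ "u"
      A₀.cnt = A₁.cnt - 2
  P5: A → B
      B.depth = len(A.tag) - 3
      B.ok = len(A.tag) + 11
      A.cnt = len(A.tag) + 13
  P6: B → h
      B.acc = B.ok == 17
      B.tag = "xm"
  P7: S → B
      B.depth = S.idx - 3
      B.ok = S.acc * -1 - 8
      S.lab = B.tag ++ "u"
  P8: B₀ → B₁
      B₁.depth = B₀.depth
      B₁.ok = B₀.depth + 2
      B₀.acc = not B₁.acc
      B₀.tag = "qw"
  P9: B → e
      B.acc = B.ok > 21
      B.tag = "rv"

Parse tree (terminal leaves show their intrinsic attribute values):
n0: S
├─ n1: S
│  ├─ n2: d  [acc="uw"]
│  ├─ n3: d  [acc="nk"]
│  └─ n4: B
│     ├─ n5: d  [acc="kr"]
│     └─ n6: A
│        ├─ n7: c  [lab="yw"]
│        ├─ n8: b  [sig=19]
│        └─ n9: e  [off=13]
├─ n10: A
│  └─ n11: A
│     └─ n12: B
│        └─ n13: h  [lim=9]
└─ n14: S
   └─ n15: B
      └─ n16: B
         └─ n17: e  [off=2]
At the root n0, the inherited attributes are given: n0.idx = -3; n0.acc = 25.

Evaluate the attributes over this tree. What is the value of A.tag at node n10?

1. n0.idx = -3  [given at root]
2. n0.acc = 25  [given at root]
3. n1.idx = 3  [S₀.acc + S₀.idx - 19]
4. n1.acc = 7  [S₀.idx + 10]
5. n2.acc = "uw"  [terminal]
6. n3.acc = "nk"  [terminal]
7. n4.depth = 16  [S.idx * 3 + 7]
8. n4.ok = 27  [S.acc * -2 + 41]
9. n5.acc = "kr"  [terminal]
10. n6.tag = "krn"  [d.acc ++ "n"]
11. n7.lab = "yw"  [terminal]
12. n8.sig = 19  [terminal]
13. n9.off = 13  [terminal]
14. n6.cnt = 10  [b.sig - 9]
15. n4.acc = true  [B.ok > 26]
16. n4.tag = "kry"  [d.acc ++ "y"]
17. n1.lab = "rkry"  ["r" ++ B.tag]
18. n10.tag = "qrkry"  ["q" ++ S₁.lab]
19. n11.tag = "qrkryu"  [A₀.tag ++ "u"]
20. n12.depth = 3  [len(A.tag) - 3]
21. n12.ok = 17  [len(A.tag) + 11]
22. n13.lim = 9  [terminal]
23. n12.acc = true  [B.ok == 17]
24. n12.tag = "xm"  ["xm"]
25. n11.cnt = 19  [len(A.tag) + 13]
26. n10.cnt = 17  [A₁.cnt - 2]
27. n14.idx = 23  [S₀.acc - 2]
28. n14.acc = 1  [S₀.acc + A.cnt - 41]
29. n15.depth = 20  [S.idx - 3]
30. n15.ok = -9  [S.acc * -1 - 8]
31. n16.depth = 20  [B₀.depth]
32. n16.ok = 22  [B₀.depth + 2]
33. n17.off = 2  [terminal]
34. n16.acc = true  [B.ok > 21]
35. n16.tag = "rv"  ["rv"]
36. n15.acc = false  [not B₁.acc]
37. n15.tag = "qw"  ["qw"]
38. n14.lab = "qwu"  [B.tag ++ "u"]
39. n0.lab = "rkryv"  [S₁.lab ++ "v"]

"qrkry"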